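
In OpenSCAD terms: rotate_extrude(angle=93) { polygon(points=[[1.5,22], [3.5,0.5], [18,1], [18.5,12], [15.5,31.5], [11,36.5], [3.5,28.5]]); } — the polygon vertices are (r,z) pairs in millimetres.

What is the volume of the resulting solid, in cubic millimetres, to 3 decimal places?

Profile (r,z), 7 vertices: (1.5,22) (3.5,0.5) (18,1) (18.5,12) (15.5,31.5) (11,36.5) (3.5,28.5)
edge 0: (1.5,22)→(3.5,0.5)  cross = 1.5·0.5 − 3.5·22 = -76.2500; (r_i+r_j)·cross = 5·-76.2500 = -381.2500
edge 1: (3.5,0.5)→(18,1)  cross = 3.5·1 − 18·0.5 = -5.5000; (r_i+r_j)·cross = 21.5·-5.5000 = -118.2500
edge 2: (18,1)→(18.5,12)  cross = 18·12 − 18.5·1 = 197.5000; (r_i+r_j)·cross = 36.5·197.5000 = 7208.7500
edge 3: (18.5,12)→(15.5,31.5)  cross = 18.5·31.5 − 15.5·12 = 396.7500; (r_i+r_j)·cross = 34·396.7500 = 13489.5000
edge 4: (15.5,31.5)→(11,36.5)  cross = 15.5·36.5 − 11·31.5 = 219.2500; (r_i+r_j)·cross = 26.5·219.2500 = 5810.1250
edge 5: (11,36.5)→(3.5,28.5)  cross = 11·28.5 − 3.5·36.5 = 185.7500; (r_i+r_j)·cross = 14.5·185.7500 = 2693.3750
edge 6: (3.5,28.5)→(1.5,22)  cross = 3.5·22 − 1.5·28.5 = 34.2500; (r_i+r_j)·cross = 5·34.2500 = 171.2500
Σcross = 951.7500 → A = |Σcross|/2 = 475.8750 mm²
Σ(r_i+r_j)·cross = 28873.5000 → first moment M = |Σ|/6 = 4812.2500
R_c = M/A = 4812.2500/475.8750 = 10.1124 mm
θ = 93° = 1.623156 rad
V = θ·R_c·A = 1.623156·10.1124·475.8750 = 7811.033 mm³

Volume = 7811.033 mm³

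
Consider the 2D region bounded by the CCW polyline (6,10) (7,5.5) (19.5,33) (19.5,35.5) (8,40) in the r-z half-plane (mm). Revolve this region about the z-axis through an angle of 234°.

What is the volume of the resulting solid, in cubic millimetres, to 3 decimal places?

Volume = 10958.667 mm³

Profile (r,z), 5 vertices: (6,10) (7,5.5) (19.5,33) (19.5,35.5) (8,40)
edge 0: (6,10)→(7,5.5)  cross = 6·5.5 − 7·10 = -37.0000; (r_i+r_j)·cross = 13·-37.0000 = -481.0000
edge 1: (7,5.5)→(19.5,33)  cross = 7·33 − 19.5·5.5 = 123.7500; (r_i+r_j)·cross = 26.5·123.7500 = 3279.3750
edge 2: (19.5,33)→(19.5,35.5)  cross = 19.5·35.5 − 19.5·33 = 48.7500; (r_i+r_j)·cross = 39·48.7500 = 1901.2500
edge 3: (19.5,35.5)→(8,40)  cross = 19.5·40 − 8·35.5 = 496.0000; (r_i+r_j)·cross = 27.5·496.0000 = 13640.0000
edge 4: (8,40)→(6,10)  cross = 8·10 − 6·40 = -160.0000; (r_i+r_j)·cross = 14·-160.0000 = -2240.0000
Σcross = 471.5000 → A = |Σcross|/2 = 235.7500 mm²
Σ(r_i+r_j)·cross = 16099.6250 → first moment M = |Σ|/6 = 2683.2708
R_c = M/A = 2683.2708/235.7500 = 11.3818 mm
θ = 234° = 4.084070 rad
V = θ·R_c·A = 4.084070·11.3818·235.7500 = 10958.667 mm³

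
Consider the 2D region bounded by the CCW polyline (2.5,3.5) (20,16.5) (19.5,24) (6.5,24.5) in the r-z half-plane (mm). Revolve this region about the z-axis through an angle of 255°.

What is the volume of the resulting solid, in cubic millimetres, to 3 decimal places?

Profile (r,z), 4 vertices: (2.5,3.5) (20,16.5) (19.5,24) (6.5,24.5)
edge 0: (2.5,3.5)→(20,16.5)  cross = 2.5·16.5 − 20·3.5 = -28.7500; (r_i+r_j)·cross = 22.5·-28.7500 = -646.8750
edge 1: (20,16.5)→(19.5,24)  cross = 20·24 − 19.5·16.5 = 158.2500; (r_i+r_j)·cross = 39.5·158.2500 = 6250.8750
edge 2: (19.5,24)→(6.5,24.5)  cross = 19.5·24.5 − 6.5·24 = 321.7500; (r_i+r_j)·cross = 26·321.7500 = 8365.5000
edge 3: (6.5,24.5)→(2.5,3.5)  cross = 6.5·3.5 − 2.5·24.5 = -38.5000; (r_i+r_j)·cross = 9·-38.5000 = -346.5000
Σcross = 412.7500 → A = |Σcross|/2 = 206.3750 mm²
Σ(r_i+r_j)·cross = 13623.0000 → first moment M = |Σ|/6 = 2270.5000
R_c = M/A = 2270.5000/206.3750 = 11.0018 mm
θ = 255° = 4.450590 rad
V = θ·R_c·A = 4.450590·11.0018·206.3750 = 10105.064 mm³

Volume = 10105.064 mm³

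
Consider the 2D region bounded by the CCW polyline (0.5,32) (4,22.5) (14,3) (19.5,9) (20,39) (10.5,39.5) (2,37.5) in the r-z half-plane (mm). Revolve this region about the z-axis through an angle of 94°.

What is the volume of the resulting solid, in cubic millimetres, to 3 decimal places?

Volume = 9533.137 mm³

Profile (r,z), 7 vertices: (0.5,32) (4,22.5) (14,3) (19.5,9) (20,39) (10.5,39.5) (2,37.5)
edge 0: (0.5,32)→(4,22.5)  cross = 0.5·22.5 − 4·32 = -116.7500; (r_i+r_j)·cross = 4.5·-116.7500 = -525.3750
edge 1: (4,22.5)→(14,3)  cross = 4·3 − 14·22.5 = -303.0000; (r_i+r_j)·cross = 18·-303.0000 = -5454.0000
edge 2: (14,3)→(19.5,9)  cross = 14·9 − 19.5·3 = 67.5000; (r_i+r_j)·cross = 33.5·67.5000 = 2261.2500
edge 3: (19.5,9)→(20,39)  cross = 19.5·39 − 20·9 = 580.5000; (r_i+r_j)·cross = 39.5·580.5000 = 22929.7500
edge 4: (20,39)→(10.5,39.5)  cross = 20·39.5 − 10.5·39 = 380.5000; (r_i+r_j)·cross = 30.5·380.5000 = 11605.2500
edge 5: (10.5,39.5)→(2,37.5)  cross = 10.5·37.5 − 2·39.5 = 314.7500; (r_i+r_j)·cross = 12.5·314.7500 = 3934.3750
edge 6: (2,37.5)→(0.5,32)  cross = 2·32 − 0.5·37.5 = 45.2500; (r_i+r_j)·cross = 2.5·45.2500 = 113.1250
Σcross = 968.7500 → A = |Σcross|/2 = 484.3750 mm²
Σ(r_i+r_j)·cross = 34864.3750 → first moment M = |Σ|/6 = 5810.7292
R_c = M/A = 5810.7292/484.3750 = 11.9963 mm
θ = 94° = 1.640609 rad
V = θ·R_c·A = 1.640609·11.9963·484.3750 = 9533.137 mm³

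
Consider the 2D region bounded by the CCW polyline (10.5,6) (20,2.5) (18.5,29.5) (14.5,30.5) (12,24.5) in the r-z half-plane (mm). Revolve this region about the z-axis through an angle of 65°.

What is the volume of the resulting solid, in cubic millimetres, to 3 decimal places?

Volume = 3427.310 mm³

Profile (r,z), 5 vertices: (10.5,6) (20,2.5) (18.5,29.5) (14.5,30.5) (12,24.5)
edge 0: (10.5,6)→(20,2.5)  cross = 10.5·2.5 − 20·6 = -93.7500; (r_i+r_j)·cross = 30.5·-93.7500 = -2859.3750
edge 1: (20,2.5)→(18.5,29.5)  cross = 20·29.5 − 18.5·2.5 = 543.7500; (r_i+r_j)·cross = 38.5·543.7500 = 20934.3750
edge 2: (18.5,29.5)→(14.5,30.5)  cross = 18.5·30.5 − 14.5·29.5 = 136.5000; (r_i+r_j)·cross = 33·136.5000 = 4504.5000
edge 3: (14.5,30.5)→(12,24.5)  cross = 14.5·24.5 − 12·30.5 = -10.7500; (r_i+r_j)·cross = 26.5·-10.7500 = -284.8750
edge 4: (12,24.5)→(10.5,6)  cross = 12·6 − 10.5·24.5 = -185.2500; (r_i+r_j)·cross = 22.5·-185.2500 = -4168.1250
Σcross = 390.5000 → A = |Σcross|/2 = 195.2500 mm²
Σ(r_i+r_j)·cross = 18126.5000 → first moment M = |Σ|/6 = 3021.0833
R_c = M/A = 3021.0833/195.2500 = 15.4729 mm
θ = 65° = 1.134464 rad
V = θ·R_c·A = 1.134464·15.4729·195.2500 = 3427.310 mm³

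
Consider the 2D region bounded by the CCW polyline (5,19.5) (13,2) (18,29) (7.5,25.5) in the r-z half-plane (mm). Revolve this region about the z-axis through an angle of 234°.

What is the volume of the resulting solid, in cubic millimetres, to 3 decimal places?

Profile (r,z), 4 vertices: (5,19.5) (13,2) (18,29) (7.5,25.5)
edge 0: (5,19.5)→(13,2)  cross = 5·2 − 13·19.5 = -243.5000; (r_i+r_j)·cross = 18·-243.5000 = -4383.0000
edge 1: (13,2)→(18,29)  cross = 13·29 − 18·2 = 341.0000; (r_i+r_j)·cross = 31·341.0000 = 10571.0000
edge 2: (18,29)→(7.5,25.5)  cross = 18·25.5 − 7.5·29 = 241.5000; (r_i+r_j)·cross = 25.5·241.5000 = 6158.2500
edge 3: (7.5,25.5)→(5,19.5)  cross = 7.5·19.5 − 5·25.5 = 18.7500; (r_i+r_j)·cross = 12.5·18.7500 = 234.3750
Σcross = 357.7500 → A = |Σcross|/2 = 178.8750 mm²
Σ(r_i+r_j)·cross = 12580.6250 → first moment M = |Σ|/6 = 2096.7708
R_c = M/A = 2096.7708/178.8750 = 11.7220 mm
θ = 234° = 4.084070 rad
V = θ·R_c·A = 4.084070·11.7220·178.8750 = 8563.360 mm³

Volume = 8563.360 mm³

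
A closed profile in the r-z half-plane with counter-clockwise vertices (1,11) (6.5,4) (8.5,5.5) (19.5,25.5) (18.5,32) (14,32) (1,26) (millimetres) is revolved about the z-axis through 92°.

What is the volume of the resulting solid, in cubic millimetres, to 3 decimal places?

Profile (r,z), 7 vertices: (1,11) (6.5,4) (8.5,5.5) (19.5,25.5) (18.5,32) (14,32) (1,26)
edge 0: (1,11)→(6.5,4)  cross = 1·4 − 6.5·11 = -67.5000; (r_i+r_j)·cross = 7.5·-67.5000 = -506.2500
edge 1: (6.5,4)→(8.5,5.5)  cross = 6.5·5.5 − 8.5·4 = 1.7500; (r_i+r_j)·cross = 15·1.7500 = 26.2500
edge 2: (8.5,5.5)→(19.5,25.5)  cross = 8.5·25.5 − 19.5·5.5 = 109.5000; (r_i+r_j)·cross = 28·109.5000 = 3066.0000
edge 3: (19.5,25.5)→(18.5,32)  cross = 19.5·32 − 18.5·25.5 = 152.2500; (r_i+r_j)·cross = 38·152.2500 = 5785.5000
edge 4: (18.5,32)→(14,32)  cross = 18.5·32 − 14·32 = 144.0000; (r_i+r_j)·cross = 32.5·144.0000 = 4680.0000
edge 5: (14,32)→(1,26)  cross = 14·26 − 1·32 = 332.0000; (r_i+r_j)·cross = 15·332.0000 = 4980.0000
edge 6: (1,26)→(1,11)  cross = 1·11 − 1·26 = -15.0000; (r_i+r_j)·cross = 2·-15.0000 = -30.0000
Σcross = 657.0000 → A = |Σcross|/2 = 328.5000 mm²
Σ(r_i+r_j)·cross = 18001.5000 → first moment M = |Σ|/6 = 3000.2500
R_c = M/A = 3000.2500/328.5000 = 9.1332 mm
θ = 92° = 1.605703 rad
V = θ·R_c·A = 1.605703·9.1332·328.5000 = 4817.510 mm³

Volume = 4817.510 mm³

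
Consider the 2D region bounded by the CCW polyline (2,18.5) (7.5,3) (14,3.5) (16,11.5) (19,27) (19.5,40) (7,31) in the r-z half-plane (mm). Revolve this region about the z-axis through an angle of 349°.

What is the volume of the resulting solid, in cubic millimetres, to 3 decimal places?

Volume = 27632.978 mm³

Profile (r,z), 7 vertices: (2,18.5) (7.5,3) (14,3.5) (16,11.5) (19,27) (19.5,40) (7,31)
edge 0: (2,18.5)→(7.5,3)  cross = 2·3 − 7.5·18.5 = -132.7500; (r_i+r_j)·cross = 9.5·-132.7500 = -1261.1250
edge 1: (7.5,3)→(14,3.5)  cross = 7.5·3.5 − 14·3 = -15.7500; (r_i+r_j)·cross = 21.5·-15.7500 = -338.6250
edge 2: (14,3.5)→(16,11.5)  cross = 14·11.5 − 16·3.5 = 105.0000; (r_i+r_j)·cross = 30·105.0000 = 3150.0000
edge 3: (16,11.5)→(19,27)  cross = 16·27 − 19·11.5 = 213.5000; (r_i+r_j)·cross = 35·213.5000 = 7472.5000
edge 4: (19,27)→(19.5,40)  cross = 19·40 − 19.5·27 = 233.5000; (r_i+r_j)·cross = 38.5·233.5000 = 8989.7500
edge 5: (19.5,40)→(7,31)  cross = 19.5·31 − 7·40 = 324.5000; (r_i+r_j)·cross = 26.5·324.5000 = 8599.2500
edge 6: (7,31)→(2,18.5)  cross = 7·18.5 − 2·31 = 67.5000; (r_i+r_j)·cross = 9·67.5000 = 607.5000
Σcross = 795.5000 → A = |Σcross|/2 = 397.7500 mm²
Σ(r_i+r_j)·cross = 27219.2500 → first moment M = |Σ|/6 = 4536.5417
R_c = M/A = 4536.5417/397.7500 = 11.4055 mm
θ = 349° = 6.091199 rad
V = θ·R_c·A = 6.091199·11.4055·397.7500 = 27632.978 mm³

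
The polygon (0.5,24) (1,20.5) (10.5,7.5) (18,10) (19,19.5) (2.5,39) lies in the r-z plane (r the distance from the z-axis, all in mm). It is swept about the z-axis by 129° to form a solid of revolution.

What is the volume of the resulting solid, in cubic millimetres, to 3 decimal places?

Profile (r,z), 6 vertices: (0.5,24) (1,20.5) (10.5,7.5) (18,10) (19,19.5) (2.5,39)
edge 0: (0.5,24)→(1,20.5)  cross = 0.5·20.5 − 1·24 = -13.7500; (r_i+r_j)·cross = 1.5·-13.7500 = -20.6250
edge 1: (1,20.5)→(10.5,7.5)  cross = 1·7.5 − 10.5·20.5 = -207.7500; (r_i+r_j)·cross = 11.5·-207.7500 = -2389.1250
edge 2: (10.5,7.5)→(18,10)  cross = 10.5·10 − 18·7.5 = -30.0000; (r_i+r_j)·cross = 28.5·-30.0000 = -855.0000
edge 3: (18,10)→(19,19.5)  cross = 18·19.5 − 19·10 = 161.0000; (r_i+r_j)·cross = 37·161.0000 = 5957.0000
edge 4: (19,19.5)→(2.5,39)  cross = 19·39 − 2.5·19.5 = 692.2500; (r_i+r_j)·cross = 21.5·692.2500 = 14883.3750
edge 5: (2.5,39)→(0.5,24)  cross = 2.5·24 − 0.5·39 = 40.5000; (r_i+r_j)·cross = 3·40.5000 = 121.5000
Σcross = 642.2500 → A = |Σcross|/2 = 321.1250 mm²
Σ(r_i+r_j)·cross = 17697.1250 → first moment M = |Σ|/6 = 2949.5208
R_c = M/A = 2949.5208/321.1250 = 9.1850 mm
θ = 129° = 2.251475 rad
V = θ·R_c·A = 2.251475·9.1850·321.1250 = 6640.772 mm³

Volume = 6640.772 mm³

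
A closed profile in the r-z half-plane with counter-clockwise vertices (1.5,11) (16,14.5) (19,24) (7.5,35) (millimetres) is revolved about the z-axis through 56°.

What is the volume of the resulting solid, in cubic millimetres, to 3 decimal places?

Volume = 2316.503 mm³

Profile (r,z), 4 vertices: (1.5,11) (16,14.5) (19,24) (7.5,35)
edge 0: (1.5,11)→(16,14.5)  cross = 1.5·14.5 − 16·11 = -154.2500; (r_i+r_j)·cross = 17.5·-154.2500 = -2699.3750
edge 1: (16,14.5)→(19,24)  cross = 16·24 − 19·14.5 = 108.5000; (r_i+r_j)·cross = 35·108.5000 = 3797.5000
edge 2: (19,24)→(7.5,35)  cross = 19·35 − 7.5·24 = 485.0000; (r_i+r_j)·cross = 26.5·485.0000 = 12852.5000
edge 3: (7.5,35)→(1.5,11)  cross = 7.5·11 − 1.5·35 = 30.0000; (r_i+r_j)·cross = 9·30.0000 = 270.0000
Σcross = 469.2500 → A = |Σcross|/2 = 234.6250 mm²
Σ(r_i+r_j)·cross = 14220.6250 → first moment M = |Σ|/6 = 2370.1042
R_c = M/A = 2370.1042/234.6250 = 10.1017 mm
θ = 56° = 0.977384 rad
V = θ·R_c·A = 0.977384·10.1017·234.6250 = 2316.503 mm³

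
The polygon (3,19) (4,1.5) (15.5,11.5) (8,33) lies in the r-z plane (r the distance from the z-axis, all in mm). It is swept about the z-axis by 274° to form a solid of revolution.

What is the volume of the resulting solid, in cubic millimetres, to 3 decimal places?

Volume = 8276.697 mm³

Profile (r,z), 4 vertices: (3,19) (4,1.5) (15.5,11.5) (8,33)
edge 0: (3,19)→(4,1.5)  cross = 3·1.5 − 4·19 = -71.5000; (r_i+r_j)·cross = 7·-71.5000 = -500.5000
edge 1: (4,1.5)→(15.5,11.5)  cross = 4·11.5 − 15.5·1.5 = 22.7500; (r_i+r_j)·cross = 19.5·22.7500 = 443.6250
edge 2: (15.5,11.5)→(8,33)  cross = 15.5·33 − 8·11.5 = 419.5000; (r_i+r_j)·cross = 23.5·419.5000 = 9858.2500
edge 3: (8,33)→(3,19)  cross = 8·19 − 3·33 = 53.0000; (r_i+r_j)·cross = 11·53.0000 = 583.0000
Σcross = 423.7500 → A = |Σcross|/2 = 211.8750 mm²
Σ(r_i+r_j)·cross = 10384.3750 → first moment M = |Σ|/6 = 1730.7292
R_c = M/A = 1730.7292/211.8750 = 8.1686 mm
θ = 274° = 4.782202 rad
V = θ·R_c·A = 4.782202·8.1686·211.8750 = 8276.697 mm³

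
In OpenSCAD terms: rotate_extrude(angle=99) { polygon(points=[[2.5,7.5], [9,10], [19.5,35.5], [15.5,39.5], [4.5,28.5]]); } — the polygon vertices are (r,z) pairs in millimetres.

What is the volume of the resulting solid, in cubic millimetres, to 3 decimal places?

Profile (r,z), 5 vertices: (2.5,7.5) (9,10) (19.5,35.5) (15.5,39.5) (4.5,28.5)
edge 0: (2.5,7.5)→(9,10)  cross = 2.5·10 − 9·7.5 = -42.5000; (r_i+r_j)·cross = 11.5·-42.5000 = -488.7500
edge 1: (9,10)→(19.5,35.5)  cross = 9·35.5 − 19.5·10 = 124.5000; (r_i+r_j)·cross = 28.5·124.5000 = 3548.2500
edge 2: (19.5,35.5)→(15.5,39.5)  cross = 19.5·39.5 − 15.5·35.5 = 220.0000; (r_i+r_j)·cross = 35·220.0000 = 7700.0000
edge 3: (15.5,39.5)→(4.5,28.5)  cross = 15.5·28.5 − 4.5·39.5 = 264.0000; (r_i+r_j)·cross = 20·264.0000 = 5280.0000
edge 4: (4.5,28.5)→(2.5,7.5)  cross = 4.5·7.5 − 2.5·28.5 = -37.5000; (r_i+r_j)·cross = 7·-37.5000 = -262.5000
Σcross = 528.5000 → A = |Σcross|/2 = 264.2500 mm²
Σ(r_i+r_j)·cross = 15777.0000 → first moment M = |Σ|/6 = 2629.5000
R_c = M/A = 2629.5000/264.2500 = 9.9508 mm
θ = 99° = 1.727876 rad
V = θ·R_c·A = 1.727876·9.9508·264.2500 = 4543.450 mm³

Volume = 4543.450 mm³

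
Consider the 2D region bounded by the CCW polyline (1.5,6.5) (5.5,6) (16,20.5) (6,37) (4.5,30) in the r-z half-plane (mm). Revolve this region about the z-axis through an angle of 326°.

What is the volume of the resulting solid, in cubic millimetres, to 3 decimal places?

Profile (r,z), 5 vertices: (1.5,6.5) (5.5,6) (16,20.5) (6,37) (4.5,30)
edge 0: (1.5,6.5)→(5.5,6)  cross = 1.5·6 − 5.5·6.5 = -26.7500; (r_i+r_j)·cross = 7·-26.7500 = -187.2500
edge 1: (5.5,6)→(16,20.5)  cross = 5.5·20.5 − 16·6 = 16.7500; (r_i+r_j)·cross = 21.5·16.7500 = 360.1250
edge 2: (16,20.5)→(6,37)  cross = 16·37 − 6·20.5 = 469.0000; (r_i+r_j)·cross = 22·469.0000 = 10318.0000
edge 3: (6,37)→(4.5,30)  cross = 6·30 − 4.5·37 = 13.5000; (r_i+r_j)·cross = 10.5·13.5000 = 141.7500
edge 4: (4.5,30)→(1.5,6.5)  cross = 4.5·6.5 − 1.5·30 = -15.7500; (r_i+r_j)·cross = 6·-15.7500 = -94.5000
Σcross = 456.7500 → A = |Σcross|/2 = 228.3750 mm²
Σ(r_i+r_j)·cross = 10538.1250 → first moment M = |Σ|/6 = 1756.3542
R_c = M/A = 1756.3542/228.3750 = 7.6907 mm
θ = 326° = 5.689773 rad
V = θ·R_c·A = 5.689773·7.6907·228.3750 = 9993.257 mm³

Volume = 9993.257 mm³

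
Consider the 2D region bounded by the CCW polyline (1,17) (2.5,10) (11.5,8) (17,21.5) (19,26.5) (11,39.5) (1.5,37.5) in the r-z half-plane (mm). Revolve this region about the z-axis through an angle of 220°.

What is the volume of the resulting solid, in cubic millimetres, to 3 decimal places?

Volume = 13691.497 mm³

Profile (r,z), 7 vertices: (1,17) (2.5,10) (11.5,8) (17,21.5) (19,26.5) (11,39.5) (1.5,37.5)
edge 0: (1,17)→(2.5,10)  cross = 1·10 − 2.5·17 = -32.5000; (r_i+r_j)·cross = 3.5·-32.5000 = -113.7500
edge 1: (2.5,10)→(11.5,8)  cross = 2.5·8 − 11.5·10 = -95.0000; (r_i+r_j)·cross = 14·-95.0000 = -1330.0000
edge 2: (11.5,8)→(17,21.5)  cross = 11.5·21.5 − 17·8 = 111.2500; (r_i+r_j)·cross = 28.5·111.2500 = 3170.6250
edge 3: (17,21.5)→(19,26.5)  cross = 17·26.5 − 19·21.5 = 42.0000; (r_i+r_j)·cross = 36·42.0000 = 1512.0000
edge 4: (19,26.5)→(11,39.5)  cross = 19·39.5 − 11·26.5 = 459.0000; (r_i+r_j)·cross = 30·459.0000 = 13770.0000
edge 5: (11,39.5)→(1.5,37.5)  cross = 11·37.5 − 1.5·39.5 = 353.2500; (r_i+r_j)·cross = 12.5·353.2500 = 4415.6250
edge 6: (1.5,37.5)→(1,17)  cross = 1.5·17 − 1·37.5 = -12.0000; (r_i+r_j)·cross = 2.5·-12.0000 = -30.0000
Σcross = 826.0000 → A = |Σcross|/2 = 413.0000 mm²
Σ(r_i+r_j)·cross = 21394.5000 → first moment M = |Σ|/6 = 3565.7500
R_c = M/A = 3565.7500/413.0000 = 8.6338 mm
θ = 220° = 3.839724 rad
V = θ·R_c·A = 3.839724·8.6338·413.0000 = 13691.497 mm³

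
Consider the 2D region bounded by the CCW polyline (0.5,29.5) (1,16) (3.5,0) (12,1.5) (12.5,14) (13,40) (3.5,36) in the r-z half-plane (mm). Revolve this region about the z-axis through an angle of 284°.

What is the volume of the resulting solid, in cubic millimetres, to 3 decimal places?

Profile (r,z), 7 vertices: (0.5,29.5) (1,16) (3.5,0) (12,1.5) (12.5,14) (13,40) (3.5,36)
edge 0: (0.5,29.5)→(1,16)  cross = 0.5·16 − 1·29.5 = -21.5000; (r_i+r_j)·cross = 1.5·-21.5000 = -32.2500
edge 1: (1,16)→(3.5,0)  cross = 1·0 − 3.5·16 = -56.0000; (r_i+r_j)·cross = 4.5·-56.0000 = -252.0000
edge 2: (3.5,0)→(12,1.5)  cross = 3.5·1.5 − 12·0 = 5.2500; (r_i+r_j)·cross = 15.5·5.2500 = 81.3750
edge 3: (12,1.5)→(12.5,14)  cross = 12·14 − 12.5·1.5 = 149.2500; (r_i+r_j)·cross = 24.5·149.2500 = 3656.6250
edge 4: (12.5,14)→(13,40)  cross = 12.5·40 − 13·14 = 318.0000; (r_i+r_j)·cross = 25.5·318.0000 = 8109.0000
edge 5: (13,40)→(3.5,36)  cross = 13·36 − 3.5·40 = 328.0000; (r_i+r_j)·cross = 16.5·328.0000 = 5412.0000
edge 6: (3.5,36)→(0.5,29.5)  cross = 3.5·29.5 − 0.5·36 = 85.2500; (r_i+r_j)·cross = 4·85.2500 = 341.0000
Σcross = 808.2500 → A = |Σcross|/2 = 404.1250 mm²
Σ(r_i+r_j)·cross = 17315.7500 → first moment M = |Σ|/6 = 2885.9583
R_c = M/A = 2885.9583/404.1250 = 7.1413 mm
θ = 284° = 4.956735 rad
V = θ·R_c·A = 4.956735·7.1413·404.1250 = 14304.931 mm³

Volume = 14304.931 mm³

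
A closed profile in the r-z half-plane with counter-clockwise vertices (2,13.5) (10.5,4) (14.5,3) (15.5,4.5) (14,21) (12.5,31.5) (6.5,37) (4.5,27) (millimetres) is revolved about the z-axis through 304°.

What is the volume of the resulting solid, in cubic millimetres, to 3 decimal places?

Profile (r,z), 8 vertices: (2,13.5) (10.5,4) (14.5,3) (15.5,4.5) (14,21) (12.5,31.5) (6.5,37) (4.5,27)
edge 0: (2,13.5)→(10.5,4)  cross = 2·4 − 10.5·13.5 = -133.7500; (r_i+r_j)·cross = 12.5·-133.7500 = -1671.8750
edge 1: (10.5,4)→(14.5,3)  cross = 10.5·3 − 14.5·4 = -26.5000; (r_i+r_j)·cross = 25·-26.5000 = -662.5000
edge 2: (14.5,3)→(15.5,4.5)  cross = 14.5·4.5 − 15.5·3 = 18.7500; (r_i+r_j)·cross = 30·18.7500 = 562.5000
edge 3: (15.5,4.5)→(14,21)  cross = 15.5·21 − 14·4.5 = 262.5000; (r_i+r_j)·cross = 29.5·262.5000 = 7743.7500
edge 4: (14,21)→(12.5,31.5)  cross = 14·31.5 − 12.5·21 = 178.5000; (r_i+r_j)·cross = 26.5·178.5000 = 4730.2500
edge 5: (12.5,31.5)→(6.5,37)  cross = 12.5·37 − 6.5·31.5 = 257.7500; (r_i+r_j)·cross = 19·257.7500 = 4897.2500
edge 6: (6.5,37)→(4.5,27)  cross = 6.5·27 − 4.5·37 = 9.0000; (r_i+r_j)·cross = 11·9.0000 = 99.0000
edge 7: (4.5,27)→(2,13.5)  cross = 4.5·13.5 − 2·27 = 6.7500; (r_i+r_j)·cross = 6.5·6.7500 = 43.8750
Σcross = 573.0000 → A = |Σcross|/2 = 286.5000 mm²
Σ(r_i+r_j)·cross = 15742.2500 → first moment M = |Σ|/6 = 2623.7083
R_c = M/A = 2623.7083/286.5000 = 9.1578 mm
θ = 304° = 5.305801 rad
V = θ·R_c·A = 5.305801·9.1578·286.5000 = 13920.874 mm³

Volume = 13920.874 mm³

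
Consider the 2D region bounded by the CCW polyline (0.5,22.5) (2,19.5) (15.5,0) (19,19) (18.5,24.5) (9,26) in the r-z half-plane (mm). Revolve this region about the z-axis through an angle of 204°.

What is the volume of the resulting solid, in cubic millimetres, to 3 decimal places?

Profile (r,z), 6 vertices: (0.5,22.5) (2,19.5) (15.5,0) (19,19) (18.5,24.5) (9,26)
edge 0: (0.5,22.5)→(2,19.5)  cross = 0.5·19.5 − 2·22.5 = -35.2500; (r_i+r_j)·cross = 2.5·-35.2500 = -88.1250
edge 1: (2,19.5)→(15.5,0)  cross = 2·0 − 15.5·19.5 = -302.2500; (r_i+r_j)·cross = 17.5·-302.2500 = -5289.3750
edge 2: (15.5,0)→(19,19)  cross = 15.5·19 − 19·0 = 294.5000; (r_i+r_j)·cross = 34.5·294.5000 = 10160.2500
edge 3: (19,19)→(18.5,24.5)  cross = 19·24.5 − 18.5·19 = 114.0000; (r_i+r_j)·cross = 37.5·114.0000 = 4275.0000
edge 4: (18.5,24.5)→(9,26)  cross = 18.5·26 − 9·24.5 = 260.5000; (r_i+r_j)·cross = 27.5·260.5000 = 7163.7500
edge 5: (9,26)→(0.5,22.5)  cross = 9·22.5 − 0.5·26 = 189.5000; (r_i+r_j)·cross = 9.5·189.5000 = 1800.2500
Σcross = 521.0000 → A = |Σcross|/2 = 260.5000 mm²
Σ(r_i+r_j)·cross = 18021.7500 → first moment M = |Σ|/6 = 3003.6250
R_c = M/A = 3003.6250/260.5000 = 11.5302 mm
θ = 204° = 3.560472 rad
V = θ·R_c·A = 3.560472·11.5302·260.5000 = 10694.322 mm³

Volume = 10694.322 mm³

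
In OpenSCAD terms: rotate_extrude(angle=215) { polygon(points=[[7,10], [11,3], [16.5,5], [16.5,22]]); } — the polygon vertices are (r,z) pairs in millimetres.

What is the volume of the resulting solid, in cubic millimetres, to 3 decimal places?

Profile (r,z), 4 vertices: (7,10) (11,3) (16.5,5) (16.5,22)
edge 0: (7,10)→(11,3)  cross = 7·3 − 11·10 = -89.0000; (r_i+r_j)·cross = 18·-89.0000 = -1602.0000
edge 1: (11,3)→(16.5,5)  cross = 11·5 − 16.5·3 = 5.5000; (r_i+r_j)·cross = 27.5·5.5000 = 151.2500
edge 2: (16.5,5)→(16.5,22)  cross = 16.5·22 − 16.5·5 = 280.5000; (r_i+r_j)·cross = 33·280.5000 = 9256.5000
edge 3: (16.5,22)→(7,10)  cross = 16.5·10 − 7·22 = 11.0000; (r_i+r_j)·cross = 23.5·11.0000 = 258.5000
Σcross = 208.0000 → A = |Σcross|/2 = 104.0000 mm²
Σ(r_i+r_j)·cross = 8064.2500 → first moment M = |Σ|/6 = 1344.0417
R_c = M/A = 1344.0417/104.0000 = 12.9235 mm
θ = 215° = 3.752458 rad
V = θ·R_c·A = 3.752458·12.9235·104.0000 = 5043.460 mm³

Volume = 5043.460 mm³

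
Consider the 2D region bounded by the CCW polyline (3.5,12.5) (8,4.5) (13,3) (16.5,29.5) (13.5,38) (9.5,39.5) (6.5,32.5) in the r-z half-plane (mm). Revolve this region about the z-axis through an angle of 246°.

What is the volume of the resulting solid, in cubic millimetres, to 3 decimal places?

Volume = 13947.378 mm³

Profile (r,z), 7 vertices: (3.5,12.5) (8,4.5) (13,3) (16.5,29.5) (13.5,38) (9.5,39.5) (6.5,32.5)
edge 0: (3.5,12.5)→(8,4.5)  cross = 3.5·4.5 − 8·12.5 = -84.2500; (r_i+r_j)·cross = 11.5·-84.2500 = -968.8750
edge 1: (8,4.5)→(13,3)  cross = 8·3 − 13·4.5 = -34.5000; (r_i+r_j)·cross = 21·-34.5000 = -724.5000
edge 2: (13,3)→(16.5,29.5)  cross = 13·29.5 − 16.5·3 = 334.0000; (r_i+r_j)·cross = 29.5·334.0000 = 9853.0000
edge 3: (16.5,29.5)→(13.5,38)  cross = 16.5·38 − 13.5·29.5 = 228.7500; (r_i+r_j)·cross = 30·228.7500 = 6862.5000
edge 4: (13.5,38)→(9.5,39.5)  cross = 13.5·39.5 − 9.5·38 = 172.2500; (r_i+r_j)·cross = 23·172.2500 = 3961.7500
edge 5: (9.5,39.5)→(6.5,32.5)  cross = 9.5·32.5 − 6.5·39.5 = 52.0000; (r_i+r_j)·cross = 16·52.0000 = 832.0000
edge 6: (6.5,32.5)→(3.5,12.5)  cross = 6.5·12.5 − 3.5·32.5 = -32.5000; (r_i+r_j)·cross = 10·-32.5000 = -325.0000
Σcross = 635.7500 → A = |Σcross|/2 = 317.8750 mm²
Σ(r_i+r_j)·cross = 19490.8750 → first moment M = |Σ|/6 = 3248.4792
R_c = M/A = 3248.4792/317.8750 = 10.2194 mm
θ = 246° = 4.293510 rad
V = θ·R_c·A = 4.293510·10.2194·317.8750 = 13947.378 mm³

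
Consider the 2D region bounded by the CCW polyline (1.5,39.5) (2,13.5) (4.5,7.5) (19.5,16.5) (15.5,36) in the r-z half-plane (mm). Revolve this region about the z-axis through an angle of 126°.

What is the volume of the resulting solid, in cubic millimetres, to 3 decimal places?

Volume = 8385.225 mm³

Profile (r,z), 5 vertices: (1.5,39.5) (2,13.5) (4.5,7.5) (19.5,16.5) (15.5,36)
edge 0: (1.5,39.5)→(2,13.5)  cross = 1.5·13.5 − 2·39.5 = -58.7500; (r_i+r_j)·cross = 3.5·-58.7500 = -205.6250
edge 1: (2,13.5)→(4.5,7.5)  cross = 2·7.5 − 4.5·13.5 = -45.7500; (r_i+r_j)·cross = 6.5·-45.7500 = -297.3750
edge 2: (4.5,7.5)→(19.5,16.5)  cross = 4.5·16.5 − 19.5·7.5 = -72.0000; (r_i+r_j)·cross = 24·-72.0000 = -1728.0000
edge 3: (19.5,16.5)→(15.5,36)  cross = 19.5·36 − 15.5·16.5 = 446.2500; (r_i+r_j)·cross = 35·446.2500 = 15618.7500
edge 4: (15.5,36)→(1.5,39.5)  cross = 15.5·39.5 − 1.5·36 = 558.2500; (r_i+r_j)·cross = 17·558.2500 = 9490.2500
Σcross = 828.0000 → A = |Σcross|/2 = 414.0000 mm²
Σ(r_i+r_j)·cross = 22878.0000 → first moment M = |Σ|/6 = 3813.0000
R_c = M/A = 3813.0000/414.0000 = 9.2101 mm
θ = 126° = 2.199115 rad
V = θ·R_c·A = 2.199115·9.2101·414.0000 = 8385.225 mm³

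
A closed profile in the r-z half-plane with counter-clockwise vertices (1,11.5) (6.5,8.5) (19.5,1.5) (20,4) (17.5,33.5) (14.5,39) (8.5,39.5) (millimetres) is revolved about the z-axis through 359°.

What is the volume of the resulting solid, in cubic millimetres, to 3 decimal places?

Profile (r,z), 7 vertices: (1,11.5) (6.5,8.5) (19.5,1.5) (20,4) (17.5,33.5) (14.5,39) (8.5,39.5)
edge 0: (1,11.5)→(6.5,8.5)  cross = 1·8.5 − 6.5·11.5 = -66.2500; (r_i+r_j)·cross = 7.5·-66.2500 = -496.8750
edge 1: (6.5,8.5)→(19.5,1.5)  cross = 6.5·1.5 − 19.5·8.5 = -156.0000; (r_i+r_j)·cross = 26·-156.0000 = -4056.0000
edge 2: (19.5,1.5)→(20,4)  cross = 19.5·4 − 20·1.5 = 48.0000; (r_i+r_j)·cross = 39.5·48.0000 = 1896.0000
edge 3: (20,4)→(17.5,33.5)  cross = 20·33.5 − 17.5·4 = 600.0000; (r_i+r_j)·cross = 37.5·600.0000 = 22500.0000
edge 4: (17.5,33.5)→(14.5,39)  cross = 17.5·39 − 14.5·33.5 = 196.7500; (r_i+r_j)·cross = 32·196.7500 = 6296.0000
edge 5: (14.5,39)→(8.5,39.5)  cross = 14.5·39.5 − 8.5·39 = 241.2500; (r_i+r_j)·cross = 23·241.2500 = 5548.7500
edge 6: (8.5,39.5)→(1,11.5)  cross = 8.5·11.5 − 1·39.5 = 58.2500; (r_i+r_j)·cross = 9.5·58.2500 = 553.3750
Σcross = 922.0000 → A = |Σcross|/2 = 461.0000 mm²
Σ(r_i+r_j)·cross = 32241.2500 → first moment M = |Σ|/6 = 5373.5417
R_c = M/A = 5373.5417/461.0000 = 11.6563 mm
θ = 359° = 6.265732 rad
V = θ·R_c·A = 6.265732·11.6563·461.0000 = 33669.172 mm³

Volume = 33669.172 mm³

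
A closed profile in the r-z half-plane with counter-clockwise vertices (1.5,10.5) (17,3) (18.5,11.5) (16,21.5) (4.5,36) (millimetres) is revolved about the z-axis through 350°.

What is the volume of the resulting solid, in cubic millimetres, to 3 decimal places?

Profile (r,z), 5 vertices: (1.5,10.5) (17,3) (18.5,11.5) (16,21.5) (4.5,36)
edge 0: (1.5,10.5)→(17,3)  cross = 1.5·3 − 17·10.5 = -174.0000; (r_i+r_j)·cross = 18.5·-174.0000 = -3219.0000
edge 1: (17,3)→(18.5,11.5)  cross = 17·11.5 − 18.5·3 = 140.0000; (r_i+r_j)·cross = 35.5·140.0000 = 4970.0000
edge 2: (18.5,11.5)→(16,21.5)  cross = 18.5·21.5 − 16·11.5 = 213.7500; (r_i+r_j)·cross = 34.5·213.7500 = 7374.3750
edge 3: (16,21.5)→(4.5,36)  cross = 16·36 − 4.5·21.5 = 479.2500; (r_i+r_j)·cross = 20.5·479.2500 = 9824.6250
edge 4: (4.5,36)→(1.5,10.5)  cross = 4.5·10.5 − 1.5·36 = -6.7500; (r_i+r_j)·cross = 6·-6.7500 = -40.5000
Σcross = 652.2500 → A = |Σcross|/2 = 326.1250 mm²
Σ(r_i+r_j)·cross = 18909.5000 → first moment M = |Σ|/6 = 3151.5833
R_c = M/A = 3151.5833/326.1250 = 9.6637 mm
θ = 350° = 6.108652 rad
V = θ·R_c·A = 6.108652·9.6637·326.1250 = 19251.927 mm³

Volume = 19251.927 mm³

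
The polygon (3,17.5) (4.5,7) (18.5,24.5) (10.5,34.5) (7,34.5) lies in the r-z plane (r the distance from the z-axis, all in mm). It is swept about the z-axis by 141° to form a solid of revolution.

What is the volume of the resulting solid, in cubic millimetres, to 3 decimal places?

Profile (r,z), 5 vertices: (3,17.5) (4.5,7) (18.5,24.5) (10.5,34.5) (7,34.5)
edge 0: (3,17.5)→(4.5,7)  cross = 3·7 − 4.5·17.5 = -57.7500; (r_i+r_j)·cross = 7.5·-57.7500 = -433.1250
edge 1: (4.5,7)→(18.5,24.5)  cross = 4.5·24.5 − 18.5·7 = -19.2500; (r_i+r_j)·cross = 23·-19.2500 = -442.7500
edge 2: (18.5,24.5)→(10.5,34.5)  cross = 18.5·34.5 − 10.5·24.5 = 381.0000; (r_i+r_j)·cross = 29·381.0000 = 11049.0000
edge 3: (10.5,34.5)→(7,34.5)  cross = 10.5·34.5 − 7·34.5 = 120.7500; (r_i+r_j)·cross = 17.5·120.7500 = 2113.1250
edge 4: (7,34.5)→(3,17.5)  cross = 7·17.5 − 3·34.5 = 19.0000; (r_i+r_j)·cross = 10·19.0000 = 190.0000
Σcross = 443.7500 → A = |Σcross|/2 = 221.8750 mm²
Σ(r_i+r_j)·cross = 12476.2500 → first moment M = |Σ|/6 = 2079.3750
R_c = M/A = 2079.3750/221.8750 = 9.3718 mm
θ = 141° = 2.460914 rad
V = θ·R_c·A = 2.460914·9.3718·221.8750 = 5117.164 mm³

Volume = 5117.164 mm³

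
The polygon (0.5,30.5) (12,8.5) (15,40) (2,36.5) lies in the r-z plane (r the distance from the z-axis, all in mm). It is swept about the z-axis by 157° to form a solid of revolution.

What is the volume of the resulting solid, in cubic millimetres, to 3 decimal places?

Volume = 5959.863 mm³

Profile (r,z), 4 vertices: (0.5,30.5) (12,8.5) (15,40) (2,36.5)
edge 0: (0.5,30.5)→(12,8.5)  cross = 0.5·8.5 − 12·30.5 = -361.7500; (r_i+r_j)·cross = 12.5·-361.7500 = -4521.8750
edge 1: (12,8.5)→(15,40)  cross = 12·40 − 15·8.5 = 352.5000; (r_i+r_j)·cross = 27·352.5000 = 9517.5000
edge 2: (15,40)→(2,36.5)  cross = 15·36.5 − 2·40 = 467.5000; (r_i+r_j)·cross = 17·467.5000 = 7947.5000
edge 3: (2,36.5)→(0.5,30.5)  cross = 2·30.5 − 0.5·36.5 = 42.7500; (r_i+r_j)·cross = 2.5·42.7500 = 106.8750
Σcross = 501.0000 → A = |Σcross|/2 = 250.5000 mm²
Σ(r_i+r_j)·cross = 13050.0000 → first moment M = |Σ|/6 = 2175.0000
R_c = M/A = 2175.0000/250.5000 = 8.6826 mm
θ = 157° = 2.740167 rad
V = θ·R_c·A = 2.740167·8.6826·250.5000 = 5959.863 mm³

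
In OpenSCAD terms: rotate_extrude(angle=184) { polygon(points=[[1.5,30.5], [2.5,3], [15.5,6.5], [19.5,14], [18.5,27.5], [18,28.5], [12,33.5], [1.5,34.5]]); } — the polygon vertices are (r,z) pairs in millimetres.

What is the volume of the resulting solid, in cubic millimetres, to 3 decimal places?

Volume = 14324.208 mm³

Profile (r,z), 8 vertices: (1.5,30.5) (2.5,3) (15.5,6.5) (19.5,14) (18.5,27.5) (18,28.5) (12,33.5) (1.5,34.5)
edge 0: (1.5,30.5)→(2.5,3)  cross = 1.5·3 − 2.5·30.5 = -71.7500; (r_i+r_j)·cross = 4·-71.7500 = -287.0000
edge 1: (2.5,3)→(15.5,6.5)  cross = 2.5·6.5 − 15.5·3 = -30.2500; (r_i+r_j)·cross = 18·-30.2500 = -544.5000
edge 2: (15.5,6.5)→(19.5,14)  cross = 15.5·14 − 19.5·6.5 = 90.2500; (r_i+r_j)·cross = 35·90.2500 = 3158.7500
edge 3: (19.5,14)→(18.5,27.5)  cross = 19.5·27.5 − 18.5·14 = 277.2500; (r_i+r_j)·cross = 38·277.2500 = 10535.5000
edge 4: (18.5,27.5)→(18,28.5)  cross = 18.5·28.5 − 18·27.5 = 32.2500; (r_i+r_j)·cross = 36.5·32.2500 = 1177.1250
edge 5: (18,28.5)→(12,33.5)  cross = 18·33.5 − 12·28.5 = 261.0000; (r_i+r_j)·cross = 30·261.0000 = 7830.0000
edge 6: (12,33.5)→(1.5,34.5)  cross = 12·34.5 − 1.5·33.5 = 363.7500; (r_i+r_j)·cross = 13.5·363.7500 = 4910.6250
edge 7: (1.5,34.5)→(1.5,30.5)  cross = 1.5·30.5 − 1.5·34.5 = -6.0000; (r_i+r_j)·cross = 3·-6.0000 = -18.0000
Σcross = 916.5000 → A = |Σcross|/2 = 458.2500 mm²
Σ(r_i+r_j)·cross = 26762.5000 → first moment M = |Σ|/6 = 4460.4167
R_c = M/A = 4460.4167/458.2500 = 9.7336 mm
θ = 184° = 3.211406 rad
V = θ·R_c·A = 3.211406·9.7336·458.2500 = 14324.208 mm³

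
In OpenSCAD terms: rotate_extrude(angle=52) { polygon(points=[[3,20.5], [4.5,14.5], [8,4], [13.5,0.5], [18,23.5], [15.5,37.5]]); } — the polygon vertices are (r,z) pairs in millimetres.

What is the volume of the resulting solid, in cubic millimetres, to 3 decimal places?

Volume = 3214.542 mm³

Profile (r,z), 6 vertices: (3,20.5) (4.5,14.5) (8,4) (13.5,0.5) (18,23.5) (15.5,37.5)
edge 0: (3,20.5)→(4.5,14.5)  cross = 3·14.5 − 4.5·20.5 = -48.7500; (r_i+r_j)·cross = 7.5·-48.7500 = -365.6250
edge 1: (4.5,14.5)→(8,4)  cross = 4.5·4 − 8·14.5 = -98.0000; (r_i+r_j)·cross = 12.5·-98.0000 = -1225.0000
edge 2: (8,4)→(13.5,0.5)  cross = 8·0.5 − 13.5·4 = -50.0000; (r_i+r_j)·cross = 21.5·-50.0000 = -1075.0000
edge 3: (13.5,0.5)→(18,23.5)  cross = 13.5·23.5 − 18·0.5 = 308.2500; (r_i+r_j)·cross = 31.5·308.2500 = 9709.8750
edge 4: (18,23.5)→(15.5,37.5)  cross = 18·37.5 − 15.5·23.5 = 310.7500; (r_i+r_j)·cross = 33.5·310.7500 = 10410.1250
edge 5: (15.5,37.5)→(3,20.5)  cross = 15.5·20.5 − 3·37.5 = 205.2500; (r_i+r_j)·cross = 18.5·205.2500 = 3797.1250
Σcross = 627.5000 → A = |Σcross|/2 = 313.7500 mm²
Σ(r_i+r_j)·cross = 21251.5000 → first moment M = |Σ|/6 = 3541.9167
R_c = M/A = 3541.9167/313.7500 = 11.2890 mm
θ = 52° = 0.907571 rad
V = θ·R_c·A = 0.907571·11.2890·313.7500 = 3214.542 mm³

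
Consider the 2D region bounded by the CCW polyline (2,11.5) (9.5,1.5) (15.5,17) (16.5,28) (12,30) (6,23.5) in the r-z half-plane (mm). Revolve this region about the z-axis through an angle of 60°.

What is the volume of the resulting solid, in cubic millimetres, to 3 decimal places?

Profile (r,z), 6 vertices: (2,11.5) (9.5,1.5) (15.5,17) (16.5,28) (12,30) (6,23.5)
edge 0: (2,11.5)→(9.5,1.5)  cross = 2·1.5 − 9.5·11.5 = -106.2500; (r_i+r_j)·cross = 11.5·-106.2500 = -1221.8750
edge 1: (9.5,1.5)→(15.5,17)  cross = 9.5·17 − 15.5·1.5 = 138.2500; (r_i+r_j)·cross = 25·138.2500 = 3456.2500
edge 2: (15.5,17)→(16.5,28)  cross = 15.5·28 − 16.5·17 = 153.5000; (r_i+r_j)·cross = 32·153.5000 = 4912.0000
edge 3: (16.5,28)→(12,30)  cross = 16.5·30 − 12·28 = 159.0000; (r_i+r_j)·cross = 28.5·159.0000 = 4531.5000
edge 4: (12,30)→(6,23.5)  cross = 12·23.5 − 6·30 = 102.0000; (r_i+r_j)·cross = 18·102.0000 = 1836.0000
edge 5: (6,23.5)→(2,11.5)  cross = 6·11.5 − 2·23.5 = 22.0000; (r_i+r_j)·cross = 8·22.0000 = 176.0000
Σcross = 468.5000 → A = |Σcross|/2 = 234.2500 mm²
Σ(r_i+r_j)·cross = 13689.8750 → first moment M = |Σ|/6 = 2281.6458
R_c = M/A = 2281.6458/234.2500 = 9.7402 mm
θ = 60° = 1.047198 rad
V = θ·R_c·A = 1.047198·9.7402·234.2500 = 2389.334 mm³

Volume = 2389.334 mm³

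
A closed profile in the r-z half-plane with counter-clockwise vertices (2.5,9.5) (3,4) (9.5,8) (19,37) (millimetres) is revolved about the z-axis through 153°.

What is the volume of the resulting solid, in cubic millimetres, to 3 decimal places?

Profile (r,z), 4 vertices: (2.5,9.5) (3,4) (9.5,8) (19,37)
edge 0: (2.5,9.5)→(3,4)  cross = 2.5·4 − 3·9.5 = -18.5000; (r_i+r_j)·cross = 5.5·-18.5000 = -101.7500
edge 1: (3,4)→(9.5,8)  cross = 3·8 − 9.5·4 = -14.0000; (r_i+r_j)·cross = 12.5·-14.0000 = -175.0000
edge 2: (9.5,8)→(19,37)  cross = 9.5·37 − 19·8 = 199.5000; (r_i+r_j)·cross = 28.5·199.5000 = 5685.7500
edge 3: (19,37)→(2.5,9.5)  cross = 19·9.5 − 2.5·37 = 88.0000; (r_i+r_j)·cross = 21.5·88.0000 = 1892.0000
Σcross = 255.0000 → A = |Σcross|/2 = 127.5000 mm²
Σ(r_i+r_j)·cross = 7301.0000 → first moment M = |Σ|/6 = 1216.8333
R_c = M/A = 1216.8333/127.5000 = 9.5438 mm
θ = 153° = 2.670354 rad
V = θ·R_c·A = 2.670354·9.5438·127.5000 = 3249.375 mm³

Volume = 3249.375 mm³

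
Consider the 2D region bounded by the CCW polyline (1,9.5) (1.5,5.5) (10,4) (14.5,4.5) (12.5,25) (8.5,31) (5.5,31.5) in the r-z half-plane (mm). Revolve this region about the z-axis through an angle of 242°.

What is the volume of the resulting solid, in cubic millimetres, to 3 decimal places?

Volume = 8824.886 mm³

Profile (r,z), 7 vertices: (1,9.5) (1.5,5.5) (10,4) (14.5,4.5) (12.5,25) (8.5,31) (5.5,31.5)
edge 0: (1,9.5)→(1.5,5.5)  cross = 1·5.5 − 1.5·9.5 = -8.7500; (r_i+r_j)·cross = 2.5·-8.7500 = -21.8750
edge 1: (1.5,5.5)→(10,4)  cross = 1.5·4 − 10·5.5 = -49.0000; (r_i+r_j)·cross = 11.5·-49.0000 = -563.5000
edge 2: (10,4)→(14.5,4.5)  cross = 10·4.5 − 14.5·4 = -13.0000; (r_i+r_j)·cross = 24.5·-13.0000 = -318.5000
edge 3: (14.5,4.5)→(12.5,25)  cross = 14.5·25 − 12.5·4.5 = 306.2500; (r_i+r_j)·cross = 27·306.2500 = 8268.7500
edge 4: (12.5,25)→(8.5,31)  cross = 12.5·31 − 8.5·25 = 175.0000; (r_i+r_j)·cross = 21·175.0000 = 3675.0000
edge 5: (8.5,31)→(5.5,31.5)  cross = 8.5·31.5 − 5.5·31 = 97.2500; (r_i+r_j)·cross = 14·97.2500 = 1361.5000
edge 6: (5.5,31.5)→(1,9.5)  cross = 5.5·9.5 − 1·31.5 = 20.7500; (r_i+r_j)·cross = 6.5·20.7500 = 134.8750
Σcross = 528.5000 → A = |Σcross|/2 = 264.2500 mm²
Σ(r_i+r_j)·cross = 12536.2500 → first moment M = |Σ|/6 = 2089.3750
R_c = M/A = 2089.3750/264.2500 = 7.9068 mm
θ = 242° = 4.223697 rad
V = θ·R_c·A = 4.223697·7.9068·264.2500 = 8824.886 mm³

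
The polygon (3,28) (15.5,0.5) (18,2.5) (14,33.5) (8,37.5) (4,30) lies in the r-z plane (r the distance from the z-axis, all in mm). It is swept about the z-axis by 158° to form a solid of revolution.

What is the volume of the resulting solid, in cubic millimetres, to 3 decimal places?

Volume = 8300.150 mm³

Profile (r,z), 6 vertices: (3,28) (15.5,0.5) (18,2.5) (14,33.5) (8,37.5) (4,30)
edge 0: (3,28)→(15.5,0.5)  cross = 3·0.5 − 15.5·28 = -432.5000; (r_i+r_j)·cross = 18.5·-432.5000 = -8001.2500
edge 1: (15.5,0.5)→(18,2.5)  cross = 15.5·2.5 − 18·0.5 = 29.7500; (r_i+r_j)·cross = 33.5·29.7500 = 996.6250
edge 2: (18,2.5)→(14,33.5)  cross = 18·33.5 − 14·2.5 = 568.0000; (r_i+r_j)·cross = 32·568.0000 = 18176.0000
edge 3: (14,33.5)→(8,37.5)  cross = 14·37.5 − 8·33.5 = 257.0000; (r_i+r_j)·cross = 22·257.0000 = 5654.0000
edge 4: (8,37.5)→(4,30)  cross = 8·30 − 4·37.5 = 90.0000; (r_i+r_j)·cross = 12·90.0000 = 1080.0000
edge 5: (4,30)→(3,28)  cross = 4·28 − 3·30 = 22.0000; (r_i+r_j)·cross = 7·22.0000 = 154.0000
Σcross = 534.2500 → A = |Σcross|/2 = 267.1250 mm²
Σ(r_i+r_j)·cross = 18059.3750 → first moment M = |Σ|/6 = 3009.8958
R_c = M/A = 3009.8958/267.1250 = 11.2677 mm
θ = 158° = 2.757620 rad
V = θ·R_c·A = 2.757620·11.2677·267.1250 = 8300.150 mm³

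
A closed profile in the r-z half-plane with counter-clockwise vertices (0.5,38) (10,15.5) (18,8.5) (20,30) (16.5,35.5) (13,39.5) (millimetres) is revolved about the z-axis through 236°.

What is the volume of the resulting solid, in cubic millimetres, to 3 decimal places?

Profile (r,z), 6 vertices: (0.5,38) (10,15.5) (18,8.5) (20,30) (16.5,35.5) (13,39.5)
edge 0: (0.5,38)→(10,15.5)  cross = 0.5·15.5 − 10·38 = -372.2500; (r_i+r_j)·cross = 10.5·-372.2500 = -3908.6250
edge 1: (10,15.5)→(18,8.5)  cross = 10·8.5 − 18·15.5 = -194.0000; (r_i+r_j)·cross = 28·-194.0000 = -5432.0000
edge 2: (18,8.5)→(20,30)  cross = 18·30 − 20·8.5 = 370.0000; (r_i+r_j)·cross = 38·370.0000 = 14060.0000
edge 3: (20,30)→(16.5,35.5)  cross = 20·35.5 − 16.5·30 = 215.0000; (r_i+r_j)·cross = 36.5·215.0000 = 7847.5000
edge 4: (16.5,35.5)→(13,39.5)  cross = 16.5·39.5 − 13·35.5 = 190.2500; (r_i+r_j)·cross = 29.5·190.2500 = 5612.3750
edge 5: (13,39.5)→(0.5,38)  cross = 13·38 − 0.5·39.5 = 474.2500; (r_i+r_j)·cross = 13.5·474.2500 = 6402.3750
Σcross = 683.2500 → A = |Σcross|/2 = 341.6250 mm²
Σ(r_i+r_j)·cross = 24581.6250 → first moment M = |Σ|/6 = 4096.9375
R_c = M/A = 4096.9375/341.6250 = 11.9925 mm
θ = 236° = 4.118977 rad
V = θ·R_c·A = 4.118977·11.9925·341.6250 = 16875.191 mm³

Volume = 16875.191 mm³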